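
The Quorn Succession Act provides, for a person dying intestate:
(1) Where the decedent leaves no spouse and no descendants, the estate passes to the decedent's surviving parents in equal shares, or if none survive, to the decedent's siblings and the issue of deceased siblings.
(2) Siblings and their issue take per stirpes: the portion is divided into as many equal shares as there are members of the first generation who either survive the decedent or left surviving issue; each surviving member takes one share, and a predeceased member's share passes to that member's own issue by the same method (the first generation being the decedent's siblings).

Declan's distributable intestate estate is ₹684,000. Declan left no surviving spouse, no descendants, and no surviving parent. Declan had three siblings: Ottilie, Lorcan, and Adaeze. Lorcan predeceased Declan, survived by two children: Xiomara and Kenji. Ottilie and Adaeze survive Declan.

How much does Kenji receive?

Kenji receives ₹114,000.

The entire ₹684,000 passes to the siblings and their issue.
That amount (₹684,000) is divided into 3 shares of ₹228,000: Ottilie and Adaeze each take ₹228,000; Lorcan's ₹228,000 share passes to Lorcan's issue.
Lorcan's share (₹228,000) is divided into 2 shares of ₹114,000: Xiomara and Kenji each take ₹114,000.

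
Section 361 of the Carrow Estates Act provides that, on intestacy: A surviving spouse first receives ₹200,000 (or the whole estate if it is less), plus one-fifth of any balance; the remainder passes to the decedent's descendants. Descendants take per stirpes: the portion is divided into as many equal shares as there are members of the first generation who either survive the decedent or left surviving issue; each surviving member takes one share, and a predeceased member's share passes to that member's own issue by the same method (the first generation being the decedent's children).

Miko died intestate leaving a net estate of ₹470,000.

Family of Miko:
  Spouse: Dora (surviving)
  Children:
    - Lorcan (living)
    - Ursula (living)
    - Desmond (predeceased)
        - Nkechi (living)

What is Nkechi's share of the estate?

Nkechi receives ₹72,000.

Dora first takes ₹200,000, leaving a balance of ₹270,000. Dora then takes one-fifth of the balance (₹54,000), for a total of ₹254,000. The remaining ₹216,000 passes to the descendants.
The descendants' portion (₹216,000) is divided into 3 shares of ₹72,000: Lorcan and Ursula each take ₹72,000; Desmond's ₹72,000 share passes to Desmond's issue.
Desmond's share (₹72,000) passes entirely to Nkechi.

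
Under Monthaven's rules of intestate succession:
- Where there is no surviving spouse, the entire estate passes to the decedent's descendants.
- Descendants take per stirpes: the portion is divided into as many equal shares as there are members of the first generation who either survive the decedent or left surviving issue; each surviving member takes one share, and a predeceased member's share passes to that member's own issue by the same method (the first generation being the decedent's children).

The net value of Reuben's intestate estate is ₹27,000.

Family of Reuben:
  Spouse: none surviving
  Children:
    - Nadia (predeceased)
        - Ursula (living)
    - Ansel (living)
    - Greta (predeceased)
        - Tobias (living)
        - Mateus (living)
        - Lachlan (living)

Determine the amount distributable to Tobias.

Tobias receives ₹3,000.

The entire ₹27,000 passes to the descendants.
That amount (₹27,000) is divided into 3 shares of ₹9,000: Ansel takes ₹9,000; Nadia's ₹9,000 share passes to Nadia's issue; Greta's ₹9,000 share passes to Greta's issue.
Nadia's share (₹9,000) passes entirely to Ursula.
Greta's share (₹9,000) is divided into 3 shares of ₹3,000: Tobias, Mateus, and Lachlan each take ₹3,000.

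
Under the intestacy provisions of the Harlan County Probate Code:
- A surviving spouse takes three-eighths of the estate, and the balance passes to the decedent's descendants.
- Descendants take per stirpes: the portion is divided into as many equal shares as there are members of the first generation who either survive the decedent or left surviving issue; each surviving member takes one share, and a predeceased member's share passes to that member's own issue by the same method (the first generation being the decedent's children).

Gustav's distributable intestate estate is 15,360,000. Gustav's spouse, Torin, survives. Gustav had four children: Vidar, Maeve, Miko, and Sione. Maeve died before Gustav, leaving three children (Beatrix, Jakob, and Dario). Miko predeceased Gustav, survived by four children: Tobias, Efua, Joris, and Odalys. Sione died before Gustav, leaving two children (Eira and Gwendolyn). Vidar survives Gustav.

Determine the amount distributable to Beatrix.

Torin takes three-eighths of 15,360,000 = 5,760,000. The remaining 9,600,000 passes to the descendants.
The descendants' portion (9,600,000) is divided into 4 shares of 2,400,000: Vidar takes 2,400,000; Maeve's 2,400,000 share passes to Maeve's issue; Miko's 2,400,000 share passes to Miko's issue; Sione's 2,400,000 share passes to Sione's issue.
Maeve's share (2,400,000) is divided into 3 shares of 800,000: Beatrix, Jakob, and Dario each take 800,000.
Miko's share (2,400,000) is divided into 4 shares of 600,000: Tobias, Efua, Joris, and Odalys each take 600,000.
Sione's share (2,400,000) is divided into 2 shares of 1,200,000: Eira and Gwendolyn each take 1,200,000.

Beatrix receives 800,000.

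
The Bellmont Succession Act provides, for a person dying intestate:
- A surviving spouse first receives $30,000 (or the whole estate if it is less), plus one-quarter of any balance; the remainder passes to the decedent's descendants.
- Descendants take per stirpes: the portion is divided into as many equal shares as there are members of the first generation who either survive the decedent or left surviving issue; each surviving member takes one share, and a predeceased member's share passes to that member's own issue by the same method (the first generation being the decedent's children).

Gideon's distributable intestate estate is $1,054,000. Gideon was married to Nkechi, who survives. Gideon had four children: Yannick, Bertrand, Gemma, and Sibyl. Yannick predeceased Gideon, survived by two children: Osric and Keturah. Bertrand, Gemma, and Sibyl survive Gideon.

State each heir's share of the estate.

Nkechi first takes $30,000, leaving a balance of $1,024,000. Nkechi then takes one-quarter of the balance ($256,000), for a total of $286,000. The remaining $768,000 passes to the descendants.
The descendants' portion ($768,000) is divided into 4 shares of $192,000: Bertrand, Gemma, and Sibyl each take $192,000; Yannick's $192,000 share passes to Yannick's issue.
Yannick's share ($192,000) is divided into 2 shares of $96,000: Osric and Keturah each take $96,000.

Nkechi: $286,000; Osric: $96,000; Keturah: $96,000; Bertrand: $192,000; Gemma: $192,000; Sibyl: $192,000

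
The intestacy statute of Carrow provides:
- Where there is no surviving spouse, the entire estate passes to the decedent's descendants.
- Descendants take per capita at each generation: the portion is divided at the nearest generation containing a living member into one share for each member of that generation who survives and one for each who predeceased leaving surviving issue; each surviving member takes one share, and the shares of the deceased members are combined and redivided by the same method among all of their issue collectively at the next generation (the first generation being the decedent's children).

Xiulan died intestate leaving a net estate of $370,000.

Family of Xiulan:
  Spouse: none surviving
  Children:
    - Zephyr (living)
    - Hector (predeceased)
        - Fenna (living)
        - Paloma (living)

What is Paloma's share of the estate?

The entire $370,000 passes to the descendants.
That amount ($370,000) is divided at the children's generation into 2 shares of $185,000. Zephyr takes $185,000. The remaining share for the deceased Hector ($185,000) is carried to the next generation.
That pool ($185,000) is divided at the grandchildren's generation equally among Fenna and Paloma: $92,500 each.

Paloma receives $92,500.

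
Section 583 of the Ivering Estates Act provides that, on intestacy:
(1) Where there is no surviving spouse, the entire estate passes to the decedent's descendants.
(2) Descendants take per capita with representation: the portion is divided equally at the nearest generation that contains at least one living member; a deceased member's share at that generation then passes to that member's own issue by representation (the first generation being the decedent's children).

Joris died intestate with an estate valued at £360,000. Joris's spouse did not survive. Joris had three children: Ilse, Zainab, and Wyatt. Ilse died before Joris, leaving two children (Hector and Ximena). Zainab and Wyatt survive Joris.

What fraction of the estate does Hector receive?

Hector receives 1/6 of the estate.

The entire £360,000 passes to the descendants.
That amount (£360,000) is divided into 3 shares of £120,000: Zainab and Wyatt each take £120,000; Ilse's £120,000 share passes to Ilse's issue.
Ilse's share (£120,000) is divided into 2 shares of £60,000: Hector and Ximena each take £60,000.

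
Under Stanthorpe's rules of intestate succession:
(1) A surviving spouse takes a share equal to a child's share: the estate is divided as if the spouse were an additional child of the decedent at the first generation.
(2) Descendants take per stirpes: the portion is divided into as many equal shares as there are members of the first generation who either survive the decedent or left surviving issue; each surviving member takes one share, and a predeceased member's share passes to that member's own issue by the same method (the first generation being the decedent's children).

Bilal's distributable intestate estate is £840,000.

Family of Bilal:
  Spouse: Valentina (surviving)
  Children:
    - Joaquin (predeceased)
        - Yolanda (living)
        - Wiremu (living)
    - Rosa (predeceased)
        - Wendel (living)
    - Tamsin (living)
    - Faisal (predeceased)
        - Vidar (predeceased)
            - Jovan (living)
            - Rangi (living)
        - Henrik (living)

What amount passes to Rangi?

The spouse counts as an additional share at the children's level, so there are 5 primary shares of £168,000. Valentina takes one such share (£168,000).
The children's combined portion (£672,000) is divided into 4 shares of £168,000: Tamsin takes £168,000; Joaquin's £168,000 share passes to Joaquin's issue; Rosa's £168,000 share passes to Rosa's issue; Faisal's £168,000 share passes to Faisal's issue.
Joaquin's share (£168,000) is divided into 2 shares of £84,000: Yolanda and Wiremu each take £84,000.
Rosa's share (£168,000) passes entirely to Wendel.
Faisal's share (£168,000) is divided into 2 shares of £84,000: Henrik takes £84,000; Vidar's £84,000 share passes to Vidar's issue.
Vidar's share (£84,000) is divided into 2 shares of £42,000: Jovan and Rangi each take £42,000.

Rangi receives £42,000.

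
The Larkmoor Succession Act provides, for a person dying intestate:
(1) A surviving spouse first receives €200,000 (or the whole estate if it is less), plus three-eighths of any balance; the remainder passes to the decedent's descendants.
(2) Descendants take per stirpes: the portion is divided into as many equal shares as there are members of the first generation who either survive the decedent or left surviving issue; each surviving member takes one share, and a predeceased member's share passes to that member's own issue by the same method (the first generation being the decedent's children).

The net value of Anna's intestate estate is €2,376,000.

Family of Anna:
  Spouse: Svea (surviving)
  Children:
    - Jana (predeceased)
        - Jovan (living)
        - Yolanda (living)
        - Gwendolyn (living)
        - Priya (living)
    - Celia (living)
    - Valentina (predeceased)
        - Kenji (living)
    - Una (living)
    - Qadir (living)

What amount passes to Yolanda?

Yolanda receives €68,000.

Svea first takes €200,000, leaving a balance of €2,176,000. Svea then takes three-eighths of the balance (€816,000), for a total of €1,016,000. The remaining €1,360,000 passes to the descendants.
The descendants' portion (€1,360,000) is divided into 5 shares of €272,000: Celia, Una, and Qadir each take €272,000; Jana's €272,000 share passes to Jana's issue; Valentina's €272,000 share passes to Valentina's issue.
Jana's share (€272,000) is divided into 4 shares of €68,000: Jovan, Yolanda, Gwendolyn, and Priya each take €68,000.
Valentina's share (€272,000) passes entirely to Kenji.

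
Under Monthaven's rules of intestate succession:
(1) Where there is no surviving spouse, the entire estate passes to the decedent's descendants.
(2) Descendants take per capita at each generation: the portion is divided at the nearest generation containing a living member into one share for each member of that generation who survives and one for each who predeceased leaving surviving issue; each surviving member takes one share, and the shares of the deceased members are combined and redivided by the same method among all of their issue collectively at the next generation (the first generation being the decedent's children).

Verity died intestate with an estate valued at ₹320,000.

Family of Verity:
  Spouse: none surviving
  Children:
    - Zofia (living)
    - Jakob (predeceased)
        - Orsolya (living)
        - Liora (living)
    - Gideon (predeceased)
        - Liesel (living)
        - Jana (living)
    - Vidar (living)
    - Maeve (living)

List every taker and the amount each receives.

The entire ₹320,000 passes to the descendants.
That amount (₹320,000) is divided at the children's generation into 5 shares of ₹64,000. Zofia, Vidar, and Maeve each take ₹64,000. The 2 shares of the deceased (Jakob and Gideon) are combined into a pool of ₹128,000.
That pool (₹128,000) is divided at the grandchildren's generation equally among Orsolya, Liora, Liesel, and Jana: ₹32,000 each.

Zofia: ₹64,000; Orsolya: ₹32,000; Liora: ₹32,000; Liesel: ₹32,000; Jana: ₹32,000; Vidar: ₹64,000; Maeve: ₹64,000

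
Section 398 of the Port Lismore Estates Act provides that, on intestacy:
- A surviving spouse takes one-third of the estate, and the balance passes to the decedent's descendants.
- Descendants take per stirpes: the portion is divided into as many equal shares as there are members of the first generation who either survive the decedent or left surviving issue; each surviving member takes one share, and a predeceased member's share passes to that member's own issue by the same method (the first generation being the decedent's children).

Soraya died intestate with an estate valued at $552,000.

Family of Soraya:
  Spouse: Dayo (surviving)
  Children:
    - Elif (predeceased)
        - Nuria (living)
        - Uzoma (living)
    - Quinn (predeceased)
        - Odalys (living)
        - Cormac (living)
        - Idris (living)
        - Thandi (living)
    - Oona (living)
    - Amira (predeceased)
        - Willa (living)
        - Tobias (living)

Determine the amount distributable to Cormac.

Dayo takes one-third of $552,000 = $184,000. The remaining $368,000 passes to the descendants.
The descendants' portion ($368,000) is divided into 4 shares of $92,000: Oona takes $92,000; Elif's $92,000 share passes to Elif's issue; Quinn's $92,000 share passes to Quinn's issue; Amira's $92,000 share passes to Amira's issue.
Elif's share ($92,000) is divided into 2 shares of $46,000: Nuria and Uzoma each take $46,000.
Quinn's share ($92,000) is divided into 4 shares of $23,000: Odalys, Cormac, Idris, and Thandi each take $23,000.
Amira's share ($92,000) is divided into 2 shares of $46,000: Willa and Tobias each take $46,000.

Cormac receives $23,000.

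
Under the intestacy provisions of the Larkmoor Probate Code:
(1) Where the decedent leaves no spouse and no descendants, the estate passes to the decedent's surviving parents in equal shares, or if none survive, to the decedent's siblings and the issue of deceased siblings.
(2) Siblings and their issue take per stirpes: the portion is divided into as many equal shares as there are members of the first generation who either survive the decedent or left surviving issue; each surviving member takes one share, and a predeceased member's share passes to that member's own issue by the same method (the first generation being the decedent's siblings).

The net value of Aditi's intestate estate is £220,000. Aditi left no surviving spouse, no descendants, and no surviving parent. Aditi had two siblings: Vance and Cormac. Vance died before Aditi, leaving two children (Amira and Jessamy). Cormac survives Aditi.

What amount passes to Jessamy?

The entire £220,000 passes to the siblings and their issue.
That amount (£220,000) is divided into 2 shares of £110,000: Cormac takes £110,000; Vance's £110,000 share passes to Vance's issue.
Vance's share (£110,000) is divided into 2 shares of £55,000: Amira and Jessamy each take £55,000.

Jessamy receives £55,000.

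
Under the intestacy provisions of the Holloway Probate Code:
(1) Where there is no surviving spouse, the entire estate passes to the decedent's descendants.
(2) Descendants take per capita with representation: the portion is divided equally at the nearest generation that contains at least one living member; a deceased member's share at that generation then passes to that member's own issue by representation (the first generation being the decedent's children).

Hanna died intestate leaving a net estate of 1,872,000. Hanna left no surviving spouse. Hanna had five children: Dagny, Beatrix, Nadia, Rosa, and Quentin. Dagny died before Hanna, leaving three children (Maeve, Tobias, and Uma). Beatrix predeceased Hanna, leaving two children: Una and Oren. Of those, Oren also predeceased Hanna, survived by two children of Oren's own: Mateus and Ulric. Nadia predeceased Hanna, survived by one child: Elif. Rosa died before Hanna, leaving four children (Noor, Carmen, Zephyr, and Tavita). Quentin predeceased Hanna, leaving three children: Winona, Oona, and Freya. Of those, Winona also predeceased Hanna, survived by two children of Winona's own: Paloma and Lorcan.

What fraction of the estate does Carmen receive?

Carmen receives 1/13 of the estate.

The entire 1,872,000 passes to the descendants.
No child survives, so the initial division is made at the grandchildren's generation.
That amount (1,872,000) is divided into 13 shares of 144,000: Maeve, Tobias, Uma, Una, Elif, Noor, Carmen, Zephyr, Tavita, Oona, and Freya each take 144,000; Oren's 144,000 share passes to Oren's issue; Winona's 144,000 share passes to Winona's issue.
Oren's share (144,000) is divided into 2 shares of 72,000: Mateus and Ulric each take 72,000.
Winona's share (144,000) is divided into 2 shares of 72,000: Paloma and Lorcan each take 72,000.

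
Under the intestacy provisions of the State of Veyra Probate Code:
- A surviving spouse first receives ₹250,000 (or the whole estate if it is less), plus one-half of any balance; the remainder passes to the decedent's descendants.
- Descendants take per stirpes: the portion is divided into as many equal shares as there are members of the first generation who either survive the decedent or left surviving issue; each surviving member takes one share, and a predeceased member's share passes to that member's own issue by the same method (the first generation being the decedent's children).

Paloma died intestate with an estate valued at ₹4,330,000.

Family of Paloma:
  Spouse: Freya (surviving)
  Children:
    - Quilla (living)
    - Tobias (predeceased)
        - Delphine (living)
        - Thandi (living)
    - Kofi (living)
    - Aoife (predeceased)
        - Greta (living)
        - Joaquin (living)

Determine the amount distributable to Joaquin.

Freya first takes ₹250,000, leaving a balance of ₹4,080,000. Freya then takes one-half of the balance (₹2,040,000), for a total of ₹2,290,000. The remaining ₹2,040,000 passes to the descendants.
The descendants' portion (₹2,040,000) is divided into 4 shares of ₹510,000: Quilla and Kofi each take ₹510,000; Tobias's ₹510,000 share passes to Tobias's issue; Aoife's ₹510,000 share passes to Aoife's issue.
Tobias's share (₹510,000) is divided into 2 shares of ₹255,000: Delphine and Thandi each take ₹255,000.
Aoife's share (₹510,000) is divided into 2 shares of ₹255,000: Greta and Joaquin each take ₹255,000.

Joaquin receives ₹255,000.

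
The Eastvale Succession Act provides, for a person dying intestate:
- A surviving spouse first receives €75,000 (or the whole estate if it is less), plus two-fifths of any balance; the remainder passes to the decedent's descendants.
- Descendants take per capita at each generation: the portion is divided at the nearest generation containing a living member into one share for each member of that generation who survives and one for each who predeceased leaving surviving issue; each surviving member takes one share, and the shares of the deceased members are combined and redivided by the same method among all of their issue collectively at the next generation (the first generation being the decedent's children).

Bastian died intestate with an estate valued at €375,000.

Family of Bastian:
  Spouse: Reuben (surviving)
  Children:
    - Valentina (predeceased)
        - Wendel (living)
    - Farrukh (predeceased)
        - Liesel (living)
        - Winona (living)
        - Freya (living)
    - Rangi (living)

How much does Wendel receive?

Wendel receives €30,000.

Reuben first takes €75,000, leaving a balance of €300,000. Reuben then takes two-fifths of the balance (€120,000), for a total of €195,000. The remaining €180,000 passes to the descendants.
The descendants' portion (€180,000) is divided at the children's generation into 3 shares of €60,000. Rangi takes €60,000. The 2 shares of the deceased (Valentina and Farrukh) are combined into a pool of €120,000.
That pool (€120,000) is divided at the grandchildren's generation equally among Wendel, Liesel, Winona, and Freya: €30,000 each.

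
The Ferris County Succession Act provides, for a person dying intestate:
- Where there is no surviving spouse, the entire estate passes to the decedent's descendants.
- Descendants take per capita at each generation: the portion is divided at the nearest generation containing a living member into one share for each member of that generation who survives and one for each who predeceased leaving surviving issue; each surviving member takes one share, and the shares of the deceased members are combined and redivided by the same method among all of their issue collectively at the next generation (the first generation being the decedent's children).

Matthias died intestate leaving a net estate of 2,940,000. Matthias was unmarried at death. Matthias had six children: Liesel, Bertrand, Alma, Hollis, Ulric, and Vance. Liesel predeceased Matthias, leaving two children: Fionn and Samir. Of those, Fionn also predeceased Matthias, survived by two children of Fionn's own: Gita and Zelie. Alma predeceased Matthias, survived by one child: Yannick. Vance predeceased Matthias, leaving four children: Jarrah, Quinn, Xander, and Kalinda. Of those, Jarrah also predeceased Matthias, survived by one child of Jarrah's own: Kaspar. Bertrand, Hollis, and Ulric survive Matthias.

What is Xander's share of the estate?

The entire 2,940,000 passes to the descendants.
That amount (2,940,000) is divided at the children's generation into 6 shares of 490,000. Bertrand, Hollis, and Ulric each take 490,000. The 3 shares of the deceased (Liesel, Alma, and Vance) are combined into a pool of 1,470,000.
That pool (1,470,000) is divided at the grandchildren's generation into 7 shares of 210,000. Samir, Yannick, Quinn, Xander, and Kalinda each take 210,000. The 2 shares of the deceased (Fionn and Jarrah) are combined into a pool of 420,000.
That pool (420,000) is divided at the great-grandchildren's generation equally among Gita, Zelie, and Kaspar: 140,000 each.

Xander receives 210,000.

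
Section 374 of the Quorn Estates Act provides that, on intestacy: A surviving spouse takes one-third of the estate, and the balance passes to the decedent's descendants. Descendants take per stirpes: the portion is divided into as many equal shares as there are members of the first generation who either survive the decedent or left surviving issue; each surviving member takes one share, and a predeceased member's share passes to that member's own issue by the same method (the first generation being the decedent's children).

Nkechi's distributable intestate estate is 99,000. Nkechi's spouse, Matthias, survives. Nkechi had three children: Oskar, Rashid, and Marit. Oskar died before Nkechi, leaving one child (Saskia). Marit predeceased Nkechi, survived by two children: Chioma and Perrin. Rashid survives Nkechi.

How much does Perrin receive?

Matthias takes one-third of 99,000 = 33,000. The remaining 66,000 passes to the descendants.
The descendants' portion (66,000) is divided into 3 shares of 22,000: Rashid takes 22,000; Oskar's 22,000 share passes to Oskar's issue; Marit's 22,000 share passes to Marit's issue.
Oskar's share (22,000) passes entirely to Saskia.
Marit's share (22,000) is divided into 2 shares of 11,000: Chioma and Perrin each take 11,000.

Perrin receives 11,000.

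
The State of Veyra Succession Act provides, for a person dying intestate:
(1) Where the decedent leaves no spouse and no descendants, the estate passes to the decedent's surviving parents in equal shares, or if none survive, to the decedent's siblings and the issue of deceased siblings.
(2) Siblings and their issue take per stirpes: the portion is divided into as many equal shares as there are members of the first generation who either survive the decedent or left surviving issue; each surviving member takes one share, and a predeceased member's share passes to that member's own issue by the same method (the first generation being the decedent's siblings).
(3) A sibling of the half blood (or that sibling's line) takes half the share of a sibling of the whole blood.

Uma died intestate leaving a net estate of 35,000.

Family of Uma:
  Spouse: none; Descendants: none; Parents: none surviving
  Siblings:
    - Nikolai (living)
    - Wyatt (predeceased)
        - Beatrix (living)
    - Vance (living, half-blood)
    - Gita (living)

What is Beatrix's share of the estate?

Beatrix receives 10,000.

The entire 35,000 passes to the siblings and their issue.
Counting each half-blood sibling's line as half a unit, there are 7/2 units in 35,000, so one unit is 10,000. Whole-blood lines (Nikolai, Wyatt, and Gita) take 10,000 each; half-blood lines (Vance) take 5,000 each.
Wyatt's share (10,000) passes entirely to Beatrix.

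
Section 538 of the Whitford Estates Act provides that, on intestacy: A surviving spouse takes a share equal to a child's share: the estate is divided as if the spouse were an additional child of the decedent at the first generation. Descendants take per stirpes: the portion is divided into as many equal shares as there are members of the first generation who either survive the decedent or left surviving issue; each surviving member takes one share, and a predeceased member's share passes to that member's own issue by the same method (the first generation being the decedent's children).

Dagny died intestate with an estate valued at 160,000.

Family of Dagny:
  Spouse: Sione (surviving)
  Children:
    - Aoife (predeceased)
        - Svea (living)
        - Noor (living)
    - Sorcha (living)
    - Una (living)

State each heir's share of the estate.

The spouse counts as an additional share at the children's level, so there are 4 primary shares of 40,000. Sione takes one such share (40,000).
The children's combined portion (120,000) is divided into 3 shares of 40,000: Sorcha and Una each take 40,000; Aoife's 40,000 share passes to Aoife's issue.
Aoife's share (40,000) is divided into 2 shares of 20,000: Svea and Noor each take 20,000.

Sione: 40,000; Svea: 20,000; Noor: 20,000; Sorcha: 40,000; Una: 40,000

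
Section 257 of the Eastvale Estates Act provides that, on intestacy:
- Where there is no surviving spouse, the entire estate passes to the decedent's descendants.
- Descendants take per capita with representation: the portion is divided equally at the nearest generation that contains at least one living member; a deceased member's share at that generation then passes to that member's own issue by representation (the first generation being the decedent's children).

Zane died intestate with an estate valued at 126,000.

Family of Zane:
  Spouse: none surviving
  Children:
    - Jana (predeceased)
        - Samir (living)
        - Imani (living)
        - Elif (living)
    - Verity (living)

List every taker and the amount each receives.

Samir: 21,000; Imani: 21,000; Elif: 21,000; Verity: 63,000

The entire 126,000 passes to the descendants.
That amount (126,000) is divided into 2 shares of 63,000: Verity takes 63,000; Jana's 63,000 share passes to Jana's issue.
Jana's share (63,000) is divided into 3 shares of 21,000: Samir, Imani, and Elif each take 21,000.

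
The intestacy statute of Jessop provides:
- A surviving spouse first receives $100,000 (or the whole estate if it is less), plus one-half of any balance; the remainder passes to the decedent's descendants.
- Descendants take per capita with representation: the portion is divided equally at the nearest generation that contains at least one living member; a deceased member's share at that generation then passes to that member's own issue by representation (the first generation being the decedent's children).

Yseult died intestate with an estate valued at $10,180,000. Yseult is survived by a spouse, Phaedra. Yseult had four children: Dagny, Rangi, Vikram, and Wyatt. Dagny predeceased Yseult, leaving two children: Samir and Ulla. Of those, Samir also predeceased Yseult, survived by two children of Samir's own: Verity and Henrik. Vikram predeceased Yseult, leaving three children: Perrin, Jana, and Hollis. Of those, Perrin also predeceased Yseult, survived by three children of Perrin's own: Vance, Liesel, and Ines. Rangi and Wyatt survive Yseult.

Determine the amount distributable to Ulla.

Ulla receives $630,000.

Phaedra first takes $100,000, leaving a balance of $10,080,000. Phaedra then takes one-half of the balance ($5,040,000), for a total of $5,140,000. The remaining $5,040,000 passes to the descendants.
The descendants' portion ($5,040,000) is divided into 4 shares of $1,260,000: Rangi and Wyatt each take $1,260,000; Dagny's $1,260,000 share passes to Dagny's issue; Vikram's $1,260,000 share passes to Vikram's issue.
Dagny's share ($1,260,000) is divided into 2 shares of $630,000: Ulla takes $630,000; Samir's $630,000 share passes to Samir's issue.
Samir's share ($630,000) is divided into 2 shares of $315,000: Verity and Henrik each take $315,000.
Vikram's share ($1,260,000) is divided into 3 shares of $420,000: Jana and Hollis each take $420,000; Perrin's $420,000 share passes to Perrin's issue.
Perrin's share ($420,000) is divided into 3 shares of $140,000: Vance, Liesel, and Ines each take $140,000.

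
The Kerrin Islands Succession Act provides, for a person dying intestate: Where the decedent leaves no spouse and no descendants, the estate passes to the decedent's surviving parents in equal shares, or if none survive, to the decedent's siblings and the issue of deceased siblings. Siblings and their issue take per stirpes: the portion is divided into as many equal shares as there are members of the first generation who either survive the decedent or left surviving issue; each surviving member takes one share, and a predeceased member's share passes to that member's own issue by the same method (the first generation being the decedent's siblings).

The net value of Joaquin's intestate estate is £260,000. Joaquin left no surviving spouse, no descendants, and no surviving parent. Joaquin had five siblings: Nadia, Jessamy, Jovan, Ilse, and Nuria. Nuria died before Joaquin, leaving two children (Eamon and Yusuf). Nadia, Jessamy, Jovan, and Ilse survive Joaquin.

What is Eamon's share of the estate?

Eamon receives £26,000.

The entire £260,000 passes to the siblings and their issue.
That amount (£260,000) is divided into 5 shares of £52,000: Nadia, Jessamy, Jovan, and Ilse each take £52,000; Nuria's £52,000 share passes to Nuria's issue.
Nuria's share (£52,000) is divided into 2 shares of £26,000: Eamon and Yusuf each take £26,000.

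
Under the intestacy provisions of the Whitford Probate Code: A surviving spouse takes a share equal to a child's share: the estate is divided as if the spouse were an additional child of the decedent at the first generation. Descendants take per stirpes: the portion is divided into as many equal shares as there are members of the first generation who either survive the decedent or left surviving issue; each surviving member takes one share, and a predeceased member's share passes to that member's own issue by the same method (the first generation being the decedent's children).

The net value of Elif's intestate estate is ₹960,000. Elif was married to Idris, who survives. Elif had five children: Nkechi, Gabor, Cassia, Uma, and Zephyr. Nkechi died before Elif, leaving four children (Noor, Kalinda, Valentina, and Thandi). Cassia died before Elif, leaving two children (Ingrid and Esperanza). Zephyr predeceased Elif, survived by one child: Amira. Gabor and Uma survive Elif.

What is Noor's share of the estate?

Noor receives ₹40,000.

The spouse counts as an additional share at the children's level, so there are 6 primary shares of ₹160,000. Idris takes one such share (₹160,000).
The children's combined portion (₹800,000) is divided into 5 shares of ₹160,000: Gabor and Uma each take ₹160,000; Nkechi's ₹160,000 share passes to Nkechi's issue; Cassia's ₹160,000 share passes to Cassia's issue; Zephyr's ₹160,000 share passes to Zephyr's issue.
Nkechi's share (₹160,000) is divided into 4 shares of ₹40,000: Noor, Kalinda, Valentina, and Thandi each take ₹40,000.
Cassia's share (₹160,000) is divided into 2 shares of ₹80,000: Ingrid and Esperanza each take ₹80,000.
Zephyr's share (₹160,000) passes entirely to Amira.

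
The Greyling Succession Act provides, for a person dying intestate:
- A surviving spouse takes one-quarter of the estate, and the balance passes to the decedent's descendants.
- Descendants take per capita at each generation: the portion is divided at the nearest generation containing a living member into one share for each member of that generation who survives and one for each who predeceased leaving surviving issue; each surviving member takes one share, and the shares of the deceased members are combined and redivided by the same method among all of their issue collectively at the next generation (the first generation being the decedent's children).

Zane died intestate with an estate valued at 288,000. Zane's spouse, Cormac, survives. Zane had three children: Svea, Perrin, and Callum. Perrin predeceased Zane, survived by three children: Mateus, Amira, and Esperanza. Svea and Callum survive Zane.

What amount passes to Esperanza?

Esperanza receives 24,000.

Cormac takes one-quarter of 288,000 = 72,000. The remaining 216,000 passes to the descendants.
The descendants' portion (216,000) is divided at the children's generation into 3 shares of 72,000. Svea and Callum each take 72,000. The remaining share for the deceased Perrin (72,000) is carried to the next generation.
That pool (72,000) is divided at the grandchildren's generation equally among Mateus, Amira, and Esperanza: 24,000 each.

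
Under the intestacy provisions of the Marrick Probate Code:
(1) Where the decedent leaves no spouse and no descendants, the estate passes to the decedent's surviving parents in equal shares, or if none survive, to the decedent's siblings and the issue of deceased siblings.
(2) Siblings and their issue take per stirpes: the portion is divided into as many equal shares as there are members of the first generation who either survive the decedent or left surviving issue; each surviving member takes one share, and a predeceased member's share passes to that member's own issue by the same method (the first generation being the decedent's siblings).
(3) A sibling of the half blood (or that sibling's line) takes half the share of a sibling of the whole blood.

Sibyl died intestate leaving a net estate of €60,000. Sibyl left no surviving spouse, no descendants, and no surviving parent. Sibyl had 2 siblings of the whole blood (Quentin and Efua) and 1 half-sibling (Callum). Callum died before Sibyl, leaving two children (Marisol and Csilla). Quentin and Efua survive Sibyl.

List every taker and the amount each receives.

Quentin: €24,000; Marisol: €6,000; Csilla: €6,000; Efua: €24,000

The entire €60,000 passes to the siblings and their issue.
Counting each half-blood sibling's line as half a unit, there are 5/2 units in €60,000, so one unit is €24,000. Whole-blood lines (Quentin and Efua) take €24,000 each; half-blood lines (Callum) take €12,000 each.
Callum's share (€12,000) is divided into 2 shares of €6,000: Marisol and Csilla each take €6,000.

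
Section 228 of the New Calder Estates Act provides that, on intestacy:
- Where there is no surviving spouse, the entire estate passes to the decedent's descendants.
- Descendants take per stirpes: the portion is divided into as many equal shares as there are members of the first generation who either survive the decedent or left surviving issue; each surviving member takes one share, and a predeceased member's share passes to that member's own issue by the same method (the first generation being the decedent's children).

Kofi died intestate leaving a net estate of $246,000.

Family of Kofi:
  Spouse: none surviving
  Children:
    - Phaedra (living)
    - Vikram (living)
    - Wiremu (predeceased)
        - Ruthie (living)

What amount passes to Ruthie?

Ruthie receives $82,000.

The entire $246,000 passes to the descendants.
That amount ($246,000) is divided into 3 shares of $82,000: Phaedra and Vikram each take $82,000; Wiremu's $82,000 share passes to Wiremu's issue.
Wiremu's share ($82,000) passes entirely to Ruthie.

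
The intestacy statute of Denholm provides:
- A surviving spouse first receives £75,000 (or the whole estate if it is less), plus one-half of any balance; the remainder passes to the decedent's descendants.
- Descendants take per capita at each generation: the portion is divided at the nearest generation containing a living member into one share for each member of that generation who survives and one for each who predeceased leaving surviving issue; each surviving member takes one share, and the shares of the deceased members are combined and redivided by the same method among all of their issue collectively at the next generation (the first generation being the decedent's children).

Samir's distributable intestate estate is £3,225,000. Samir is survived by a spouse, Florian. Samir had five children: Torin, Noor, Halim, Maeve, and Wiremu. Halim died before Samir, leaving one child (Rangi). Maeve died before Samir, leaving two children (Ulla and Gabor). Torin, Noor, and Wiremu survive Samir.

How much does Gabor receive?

Florian first takes £75,000, leaving a balance of £3,150,000. Florian then takes one-half of the balance (£1,575,000), for a total of £1,650,000. The remaining £1,575,000 passes to the descendants.
The descendants' portion (£1,575,000) is divided at the children's generation into 5 shares of £315,000. Torin, Noor, and Wiremu each take £315,000. The 2 shares of the deceased (Halim and Maeve) are combined into a pool of £630,000.
That pool (£630,000) is divided at the grandchildren's generation equally among Rangi, Ulla, and Gabor: £210,000 each.

Gabor receives £210,000.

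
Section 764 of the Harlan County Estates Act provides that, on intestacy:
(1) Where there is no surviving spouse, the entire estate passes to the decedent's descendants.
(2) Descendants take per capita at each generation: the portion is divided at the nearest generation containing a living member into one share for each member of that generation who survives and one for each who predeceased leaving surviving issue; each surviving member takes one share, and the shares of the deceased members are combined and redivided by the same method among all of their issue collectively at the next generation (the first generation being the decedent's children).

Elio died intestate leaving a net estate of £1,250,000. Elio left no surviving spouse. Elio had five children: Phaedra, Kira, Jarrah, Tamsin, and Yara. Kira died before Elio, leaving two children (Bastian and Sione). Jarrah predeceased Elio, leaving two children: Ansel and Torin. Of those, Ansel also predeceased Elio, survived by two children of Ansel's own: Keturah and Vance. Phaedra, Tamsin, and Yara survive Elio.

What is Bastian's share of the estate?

The entire £1,250,000 passes to the descendants.
That amount (£1,250,000) is divided at the children's generation into 5 shares of £250,000. Phaedra, Tamsin, and Yara each take £250,000. The 2 shares of the deceased (Kira and Jarrah) are combined into a pool of £500,000.
That pool (£500,000) is divided at the grandchildren's generation into 4 shares of £125,000. Bastian, Sione, and Torin each take £125,000. The remaining share for the deceased Ansel (£125,000) is carried to the next generation.
That pool (£125,000) is divided at the great-grandchildren's generation equally among Keturah and Vance: £62,500 each.

Bastian receives £125,000.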